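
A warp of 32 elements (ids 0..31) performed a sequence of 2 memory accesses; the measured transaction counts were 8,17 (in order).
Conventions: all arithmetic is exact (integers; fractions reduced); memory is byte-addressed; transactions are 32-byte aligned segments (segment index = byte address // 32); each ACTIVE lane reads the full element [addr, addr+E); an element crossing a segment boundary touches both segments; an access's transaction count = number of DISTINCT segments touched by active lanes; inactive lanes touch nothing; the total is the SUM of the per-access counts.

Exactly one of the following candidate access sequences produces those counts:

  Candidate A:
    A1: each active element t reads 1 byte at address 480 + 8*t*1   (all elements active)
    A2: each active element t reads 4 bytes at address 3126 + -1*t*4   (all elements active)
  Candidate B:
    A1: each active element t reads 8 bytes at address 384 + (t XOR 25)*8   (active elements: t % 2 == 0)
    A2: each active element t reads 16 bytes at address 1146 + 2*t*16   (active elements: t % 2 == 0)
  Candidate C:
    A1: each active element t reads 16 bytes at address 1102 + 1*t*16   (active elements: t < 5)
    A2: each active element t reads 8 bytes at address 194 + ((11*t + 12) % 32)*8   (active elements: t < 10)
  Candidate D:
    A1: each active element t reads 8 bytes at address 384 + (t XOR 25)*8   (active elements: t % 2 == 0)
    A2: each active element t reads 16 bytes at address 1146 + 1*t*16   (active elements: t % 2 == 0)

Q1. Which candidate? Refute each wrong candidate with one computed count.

A: A2 gives 5 transactions, not 17
B: A2 gives 32 transactions, not 17
C: A1 gives 3 transactions, not 8
D: all counts match (8,17)

Answer: D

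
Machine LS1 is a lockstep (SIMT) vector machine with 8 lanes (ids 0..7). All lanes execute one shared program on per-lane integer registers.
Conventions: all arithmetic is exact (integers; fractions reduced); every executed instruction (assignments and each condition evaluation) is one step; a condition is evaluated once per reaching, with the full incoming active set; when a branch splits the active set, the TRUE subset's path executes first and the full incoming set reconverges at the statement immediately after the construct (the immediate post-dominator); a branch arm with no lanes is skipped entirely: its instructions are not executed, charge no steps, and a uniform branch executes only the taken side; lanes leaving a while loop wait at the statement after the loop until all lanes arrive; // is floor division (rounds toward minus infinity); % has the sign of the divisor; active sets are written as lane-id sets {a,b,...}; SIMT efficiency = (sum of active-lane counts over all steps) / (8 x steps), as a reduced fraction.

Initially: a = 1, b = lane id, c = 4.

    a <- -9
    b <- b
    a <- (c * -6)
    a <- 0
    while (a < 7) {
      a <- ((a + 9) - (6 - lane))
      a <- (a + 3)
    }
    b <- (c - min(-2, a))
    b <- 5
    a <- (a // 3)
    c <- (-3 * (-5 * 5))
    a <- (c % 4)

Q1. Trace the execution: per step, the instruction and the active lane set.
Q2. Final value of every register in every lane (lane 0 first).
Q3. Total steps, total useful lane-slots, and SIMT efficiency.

step 0: a <- -9                      {0,1,2,3,4,5,6,7}
step 1: b <- b                       {0,1,2,3,4,5,6,7}
step 2: a <- (c * -6)                {0,1,2,3,4,5,6,7}
step 3: a <- 0                       {0,1,2,3,4,5,6,7}
step 4: eval (a < 7)                 {0,1,2,3,4,5,6,7}
step 5: a <- ((a + 9) - (6 - lane))  {0,1,2,3,4,5,6,7}
step 6: a <- (a + 3)                 {0,1,2,3,4,5,6,7}
step 7: eval (a < 7)                 {0,1,2,3,4,5,6,7}
step 8: a <- ((a + 9) - (6 - lane))  {0}
step 9: a <- (a + 3)                 {0}
step 10: eval (a < 7)                 {0}
step 11: b <- (c - min(-2, a))        {0,1,2,3,4,5,6,7}
step 12: b <- 5                       {0,1,2,3,4,5,6,7}
step 13: a <- (a // 3)                {0,1,2,3,4,5,6,7}
step 14: c <- (-3 * (-5 * 5))         {0,1,2,3,4,5,6,7}
step 15: a <- (c % 4)                 {0,1,2,3,4,5,6,7}

Answer: 16 steps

a: 3,3,3,3,3,3,3,3
b: 5,5,5,5,5,5,5,5
c: 75,75,75,75,75,75,75,75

steps = 16; useful = 107; efficiency = 107/128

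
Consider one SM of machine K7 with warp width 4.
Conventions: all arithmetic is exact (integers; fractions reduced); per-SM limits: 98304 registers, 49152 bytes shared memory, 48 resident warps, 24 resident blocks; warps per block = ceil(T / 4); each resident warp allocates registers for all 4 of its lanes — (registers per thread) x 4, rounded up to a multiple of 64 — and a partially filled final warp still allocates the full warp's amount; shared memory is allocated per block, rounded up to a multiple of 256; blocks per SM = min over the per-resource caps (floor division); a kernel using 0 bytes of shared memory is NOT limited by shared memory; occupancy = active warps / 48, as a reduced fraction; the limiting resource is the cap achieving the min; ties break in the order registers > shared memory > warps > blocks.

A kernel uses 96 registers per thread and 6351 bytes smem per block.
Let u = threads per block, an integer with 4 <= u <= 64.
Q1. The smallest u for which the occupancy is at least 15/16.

Answer: u = 29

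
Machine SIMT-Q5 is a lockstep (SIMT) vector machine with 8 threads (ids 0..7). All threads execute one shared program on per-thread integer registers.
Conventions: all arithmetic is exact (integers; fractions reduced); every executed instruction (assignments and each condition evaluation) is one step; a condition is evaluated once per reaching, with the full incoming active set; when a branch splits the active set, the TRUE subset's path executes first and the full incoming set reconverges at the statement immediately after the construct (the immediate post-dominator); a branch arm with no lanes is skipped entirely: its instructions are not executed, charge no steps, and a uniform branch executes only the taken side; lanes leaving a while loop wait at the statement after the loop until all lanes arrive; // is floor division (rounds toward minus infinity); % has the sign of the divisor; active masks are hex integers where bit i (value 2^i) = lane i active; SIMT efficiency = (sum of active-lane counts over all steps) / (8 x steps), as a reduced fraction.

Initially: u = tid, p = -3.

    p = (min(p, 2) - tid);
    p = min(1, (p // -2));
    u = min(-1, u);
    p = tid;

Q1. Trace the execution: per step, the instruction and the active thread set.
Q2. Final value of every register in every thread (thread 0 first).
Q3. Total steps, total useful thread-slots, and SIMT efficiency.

step 0: p <- (min(p, 2) - tid)       0xff
step 1: p <- min(1, (p // -2))       0xff
step 2: u <- min(-1, u)              0xff
step 3: p <- tid                     0xff

Answer: 4 steps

u: -1,-1,-1,-1,-1,-1,-1,-1
p: 0,1,2,3,4,5,6,7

steps = 4; useful = 32; efficiency = 32/32 = 1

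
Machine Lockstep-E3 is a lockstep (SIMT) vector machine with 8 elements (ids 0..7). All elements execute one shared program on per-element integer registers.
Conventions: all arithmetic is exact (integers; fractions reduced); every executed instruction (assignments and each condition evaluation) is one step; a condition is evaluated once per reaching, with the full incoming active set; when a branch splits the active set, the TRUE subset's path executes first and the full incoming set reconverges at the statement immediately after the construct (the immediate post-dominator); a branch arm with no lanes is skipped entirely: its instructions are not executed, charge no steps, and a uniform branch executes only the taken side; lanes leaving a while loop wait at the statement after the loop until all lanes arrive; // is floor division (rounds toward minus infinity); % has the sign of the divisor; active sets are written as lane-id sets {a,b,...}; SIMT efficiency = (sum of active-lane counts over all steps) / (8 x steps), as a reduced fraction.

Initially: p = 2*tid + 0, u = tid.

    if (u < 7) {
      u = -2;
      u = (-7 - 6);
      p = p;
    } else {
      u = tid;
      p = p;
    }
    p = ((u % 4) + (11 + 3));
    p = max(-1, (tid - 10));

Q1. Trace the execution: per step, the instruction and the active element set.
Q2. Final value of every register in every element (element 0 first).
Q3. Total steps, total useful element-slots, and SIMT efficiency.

step 0: eval (u < 7)                 {0,1,2,3,4,5,6,7}
step 1: u <- -2                      {0,1,2,3,4,5,6}
step 2: u <- (-7 - 6)                {0,1,2,3,4,5,6}
step 3: p <- p                       {0,1,2,3,4,5,6}
step 4: u <- tid                     {7}
step 5: p <- p                       {7}
step 6: p <- ((u % 4) + (11 + 3))    {0,1,2,3,4,5,6,7}
step 7: p <- max(-1, (tid - 10))     {0,1,2,3,4,5,6,7}

Answer: 8 steps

p: -1,-1,-1,-1,-1,-1,-1,-1
u: -13,-13,-13,-13,-13,-13,-13,7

steps = 8; useful = 47; efficiency = 47/64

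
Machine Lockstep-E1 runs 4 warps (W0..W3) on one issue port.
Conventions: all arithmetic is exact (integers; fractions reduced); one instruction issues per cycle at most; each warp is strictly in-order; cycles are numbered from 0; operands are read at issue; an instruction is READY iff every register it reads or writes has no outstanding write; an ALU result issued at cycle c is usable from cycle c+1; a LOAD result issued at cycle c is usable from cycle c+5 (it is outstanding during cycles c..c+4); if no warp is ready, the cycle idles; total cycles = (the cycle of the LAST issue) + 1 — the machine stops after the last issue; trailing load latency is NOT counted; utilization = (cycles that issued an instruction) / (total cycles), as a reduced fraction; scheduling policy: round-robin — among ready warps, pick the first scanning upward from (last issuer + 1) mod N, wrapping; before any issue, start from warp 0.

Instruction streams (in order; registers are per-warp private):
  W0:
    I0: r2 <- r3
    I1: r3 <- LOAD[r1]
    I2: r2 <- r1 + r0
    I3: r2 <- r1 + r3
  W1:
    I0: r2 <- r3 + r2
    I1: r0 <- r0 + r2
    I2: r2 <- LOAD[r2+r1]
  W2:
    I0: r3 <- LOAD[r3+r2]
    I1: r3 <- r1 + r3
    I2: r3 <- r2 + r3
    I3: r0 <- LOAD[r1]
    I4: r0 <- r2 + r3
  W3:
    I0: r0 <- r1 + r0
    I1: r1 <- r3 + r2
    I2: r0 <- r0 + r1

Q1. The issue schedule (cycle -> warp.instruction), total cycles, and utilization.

cycle 0: W0.I0
cycle 1: W1.I0
cycle 2: W2.I0
cycle 3: W3.I0
cycle 4: W0.I1
cycle 5: W1.I1
cycle 6: W3.I1
cycle 7: W0.I2
cycle 8: W1.I2
cycle 9: W2.I1
cycle 10: W3.I2
cycle 11: W0.I3
cycle 12: W2.I2
cycle 13: W2.I3
cycle 14: idle
cycle 15: idle
cycle 16: idle
cycle 17: idle
cycle 18: W2.I4

Answer: 19 cycles, utilization 15/19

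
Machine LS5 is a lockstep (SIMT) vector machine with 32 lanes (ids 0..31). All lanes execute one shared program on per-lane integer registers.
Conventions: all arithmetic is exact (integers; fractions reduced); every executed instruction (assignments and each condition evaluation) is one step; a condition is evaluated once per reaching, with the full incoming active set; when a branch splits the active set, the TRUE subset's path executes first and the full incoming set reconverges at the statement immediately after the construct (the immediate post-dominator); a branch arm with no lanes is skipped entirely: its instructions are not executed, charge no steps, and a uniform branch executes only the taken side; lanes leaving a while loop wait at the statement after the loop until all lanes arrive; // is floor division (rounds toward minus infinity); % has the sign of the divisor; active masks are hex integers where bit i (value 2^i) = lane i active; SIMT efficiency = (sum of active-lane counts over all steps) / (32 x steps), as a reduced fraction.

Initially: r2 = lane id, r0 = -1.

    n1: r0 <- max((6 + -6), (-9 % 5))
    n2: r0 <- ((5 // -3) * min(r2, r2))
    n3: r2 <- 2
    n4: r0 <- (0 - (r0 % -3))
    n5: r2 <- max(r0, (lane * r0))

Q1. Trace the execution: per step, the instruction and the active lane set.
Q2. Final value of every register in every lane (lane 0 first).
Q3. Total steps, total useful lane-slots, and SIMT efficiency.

step 0: r0 <- max((6 + -6), (-9 % 5)) 0xffffffff
step 1: r0 <- ((5 // -3) * min(r2, r2)) 0xffffffff
step 2: r2 <- 2                      0xffffffff
step 3: r0 <- (0 - (r0 % -3))        0xffffffff
step 4: r2 <- max(r0, (lane * r0))   0xffffffff

Answer: 5 steps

r2: 0,2,2,0,8,5,0,14,8,0,20,11,0,26,14,0,32,17,0,38,20,0,44,23,0,50,26,0,56,29,0,62
r0: 0,2,1,0,2,1,0,2,1,0,2,1,0,2,1,0,2,1,0,2,1,0,2,1,0,2,1,0,2,1,0,2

steps = 5; useful = 160; efficiency = 160/160 = 1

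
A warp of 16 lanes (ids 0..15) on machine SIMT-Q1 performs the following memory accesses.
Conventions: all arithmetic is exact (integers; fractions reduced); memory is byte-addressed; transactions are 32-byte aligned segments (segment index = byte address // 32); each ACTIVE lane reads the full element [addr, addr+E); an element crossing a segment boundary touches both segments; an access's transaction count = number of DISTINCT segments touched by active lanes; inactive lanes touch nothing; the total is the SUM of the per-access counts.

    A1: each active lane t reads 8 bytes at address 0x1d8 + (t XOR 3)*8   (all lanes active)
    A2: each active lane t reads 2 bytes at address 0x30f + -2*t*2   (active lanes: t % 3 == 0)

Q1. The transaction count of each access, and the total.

A1: 5 transactions
A2: 3 transactions

Answer: 5,3; total 8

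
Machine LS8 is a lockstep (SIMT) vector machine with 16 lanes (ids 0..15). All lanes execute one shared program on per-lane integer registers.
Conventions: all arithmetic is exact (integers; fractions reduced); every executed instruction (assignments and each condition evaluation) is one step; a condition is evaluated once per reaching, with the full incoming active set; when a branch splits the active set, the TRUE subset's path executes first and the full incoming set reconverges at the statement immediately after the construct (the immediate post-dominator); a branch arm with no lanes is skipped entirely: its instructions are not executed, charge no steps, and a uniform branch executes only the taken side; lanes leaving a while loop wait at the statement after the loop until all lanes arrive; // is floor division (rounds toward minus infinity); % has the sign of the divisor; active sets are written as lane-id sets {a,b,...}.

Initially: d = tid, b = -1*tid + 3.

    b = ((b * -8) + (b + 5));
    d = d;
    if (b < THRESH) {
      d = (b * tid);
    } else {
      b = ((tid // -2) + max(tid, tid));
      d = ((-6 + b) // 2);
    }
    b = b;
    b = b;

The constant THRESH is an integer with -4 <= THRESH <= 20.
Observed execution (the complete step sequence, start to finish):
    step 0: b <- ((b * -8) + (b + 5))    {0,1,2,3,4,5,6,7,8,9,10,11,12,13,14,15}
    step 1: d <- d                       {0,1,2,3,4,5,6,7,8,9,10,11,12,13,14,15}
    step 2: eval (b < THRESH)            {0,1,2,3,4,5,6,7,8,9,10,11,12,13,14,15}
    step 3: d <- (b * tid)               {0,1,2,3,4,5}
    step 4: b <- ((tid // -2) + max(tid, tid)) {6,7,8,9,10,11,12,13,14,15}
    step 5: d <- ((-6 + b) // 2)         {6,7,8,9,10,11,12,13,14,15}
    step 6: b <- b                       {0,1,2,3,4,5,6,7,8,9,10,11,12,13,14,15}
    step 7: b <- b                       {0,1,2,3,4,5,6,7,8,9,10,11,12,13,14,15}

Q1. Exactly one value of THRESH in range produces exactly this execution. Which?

Answer: THRESH = 20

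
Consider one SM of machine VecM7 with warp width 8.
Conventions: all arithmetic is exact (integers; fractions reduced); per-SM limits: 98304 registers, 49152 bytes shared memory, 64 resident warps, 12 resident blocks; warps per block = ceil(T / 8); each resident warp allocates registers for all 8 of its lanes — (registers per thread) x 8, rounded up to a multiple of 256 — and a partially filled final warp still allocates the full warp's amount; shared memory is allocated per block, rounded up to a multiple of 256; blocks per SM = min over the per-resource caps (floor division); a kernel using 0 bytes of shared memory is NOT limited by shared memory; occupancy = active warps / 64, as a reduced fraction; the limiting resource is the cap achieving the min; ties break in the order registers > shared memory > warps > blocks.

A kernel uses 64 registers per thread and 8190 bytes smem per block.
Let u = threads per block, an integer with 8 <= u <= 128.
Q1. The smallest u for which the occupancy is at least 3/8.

Answer: u = 25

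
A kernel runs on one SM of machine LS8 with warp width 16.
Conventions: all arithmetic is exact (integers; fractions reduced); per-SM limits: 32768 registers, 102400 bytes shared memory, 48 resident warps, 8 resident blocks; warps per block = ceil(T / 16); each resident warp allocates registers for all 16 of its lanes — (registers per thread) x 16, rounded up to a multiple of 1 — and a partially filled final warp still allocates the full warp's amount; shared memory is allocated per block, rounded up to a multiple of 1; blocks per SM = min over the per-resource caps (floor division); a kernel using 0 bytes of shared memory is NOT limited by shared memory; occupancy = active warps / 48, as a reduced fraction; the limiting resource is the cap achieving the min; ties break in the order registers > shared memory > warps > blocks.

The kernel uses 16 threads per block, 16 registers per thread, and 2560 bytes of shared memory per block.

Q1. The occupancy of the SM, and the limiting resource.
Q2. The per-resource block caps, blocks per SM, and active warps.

Answer: occupancy 1/6, limited by blocks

registers: 128 blocks
shared memory: 40 blocks
warps: 48 blocks
blocks: 8 blocks

Answer: 8 blocks, 8 active warps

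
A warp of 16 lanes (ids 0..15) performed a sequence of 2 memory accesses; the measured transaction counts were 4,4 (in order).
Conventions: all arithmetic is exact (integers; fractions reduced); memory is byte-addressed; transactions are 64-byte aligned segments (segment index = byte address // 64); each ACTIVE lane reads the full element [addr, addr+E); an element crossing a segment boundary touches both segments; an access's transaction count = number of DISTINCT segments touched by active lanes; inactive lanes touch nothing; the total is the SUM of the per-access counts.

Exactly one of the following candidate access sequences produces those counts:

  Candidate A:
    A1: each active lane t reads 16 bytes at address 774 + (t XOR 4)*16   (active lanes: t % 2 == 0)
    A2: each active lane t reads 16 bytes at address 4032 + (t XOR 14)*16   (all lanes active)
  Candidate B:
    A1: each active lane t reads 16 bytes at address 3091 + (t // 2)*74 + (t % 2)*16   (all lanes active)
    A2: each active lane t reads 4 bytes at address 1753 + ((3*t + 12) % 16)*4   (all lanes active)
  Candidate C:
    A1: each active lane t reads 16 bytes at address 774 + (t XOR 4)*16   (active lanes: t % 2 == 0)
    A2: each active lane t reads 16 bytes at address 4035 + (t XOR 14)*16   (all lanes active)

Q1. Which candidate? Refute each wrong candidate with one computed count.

B: A1 gives 9 transactions, not 4
C: A2 gives 5 transactions, not 4
A: all counts match (4,4)

Answer: A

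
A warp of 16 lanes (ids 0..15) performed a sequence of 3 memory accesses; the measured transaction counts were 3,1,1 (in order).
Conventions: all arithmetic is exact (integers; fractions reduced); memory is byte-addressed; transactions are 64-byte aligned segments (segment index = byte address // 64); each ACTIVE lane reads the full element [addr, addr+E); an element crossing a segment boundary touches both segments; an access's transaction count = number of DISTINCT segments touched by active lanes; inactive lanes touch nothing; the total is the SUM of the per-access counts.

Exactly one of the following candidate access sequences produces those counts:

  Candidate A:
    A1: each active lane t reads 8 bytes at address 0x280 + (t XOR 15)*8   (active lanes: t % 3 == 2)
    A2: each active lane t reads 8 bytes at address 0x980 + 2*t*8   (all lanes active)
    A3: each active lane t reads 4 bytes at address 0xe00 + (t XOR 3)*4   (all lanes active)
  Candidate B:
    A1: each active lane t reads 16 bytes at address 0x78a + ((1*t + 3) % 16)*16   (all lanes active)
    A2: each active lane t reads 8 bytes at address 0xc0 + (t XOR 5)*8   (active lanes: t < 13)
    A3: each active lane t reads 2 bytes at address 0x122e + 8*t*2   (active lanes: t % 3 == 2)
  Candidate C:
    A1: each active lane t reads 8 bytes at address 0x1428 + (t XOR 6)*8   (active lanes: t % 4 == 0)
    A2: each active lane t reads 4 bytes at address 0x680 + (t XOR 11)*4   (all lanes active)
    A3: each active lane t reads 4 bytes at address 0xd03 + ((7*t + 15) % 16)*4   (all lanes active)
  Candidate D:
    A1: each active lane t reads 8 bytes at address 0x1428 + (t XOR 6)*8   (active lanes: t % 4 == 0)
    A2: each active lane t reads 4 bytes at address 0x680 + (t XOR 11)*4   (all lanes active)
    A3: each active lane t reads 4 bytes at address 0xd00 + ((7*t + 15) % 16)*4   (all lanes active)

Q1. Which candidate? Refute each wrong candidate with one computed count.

A: A1 gives 2 transactions, not 3
B: A1 gives 5 transactions, not 3
C: A3 gives 2 transactions, not 1
D: all counts match (3,1,1)

Answer: D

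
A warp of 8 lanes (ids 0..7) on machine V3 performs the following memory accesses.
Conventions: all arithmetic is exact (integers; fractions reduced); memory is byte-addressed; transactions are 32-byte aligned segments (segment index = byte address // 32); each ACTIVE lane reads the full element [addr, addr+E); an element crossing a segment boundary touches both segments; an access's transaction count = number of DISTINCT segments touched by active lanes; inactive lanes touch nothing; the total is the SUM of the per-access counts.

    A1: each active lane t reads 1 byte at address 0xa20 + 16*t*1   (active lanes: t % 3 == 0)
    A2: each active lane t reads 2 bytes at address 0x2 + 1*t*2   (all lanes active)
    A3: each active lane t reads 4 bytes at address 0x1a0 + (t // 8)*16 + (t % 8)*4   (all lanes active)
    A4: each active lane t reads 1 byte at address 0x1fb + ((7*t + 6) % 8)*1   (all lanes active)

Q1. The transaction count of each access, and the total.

A1: 3 transactions
A2: 1 transaction
A3: 1 transaction
A4: 2 transactions

Answer: 3,1,1,2; total 7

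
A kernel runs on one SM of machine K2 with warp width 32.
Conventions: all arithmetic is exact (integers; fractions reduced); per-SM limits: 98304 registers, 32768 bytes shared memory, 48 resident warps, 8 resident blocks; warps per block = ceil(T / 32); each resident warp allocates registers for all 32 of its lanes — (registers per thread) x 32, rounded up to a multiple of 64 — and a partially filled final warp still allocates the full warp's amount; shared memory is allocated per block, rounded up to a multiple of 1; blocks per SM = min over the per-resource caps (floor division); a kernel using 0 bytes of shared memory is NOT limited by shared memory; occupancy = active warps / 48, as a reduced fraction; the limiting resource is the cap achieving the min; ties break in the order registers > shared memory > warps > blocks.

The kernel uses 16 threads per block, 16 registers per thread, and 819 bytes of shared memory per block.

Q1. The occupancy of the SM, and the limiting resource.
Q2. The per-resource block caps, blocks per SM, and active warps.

Answer: occupancy 1/6, limited by blocks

registers: 192 blocks
shared memory: 40 blocks
warps: 48 blocks
blocks: 8 blocks

Answer: 8 blocks, 8 active warps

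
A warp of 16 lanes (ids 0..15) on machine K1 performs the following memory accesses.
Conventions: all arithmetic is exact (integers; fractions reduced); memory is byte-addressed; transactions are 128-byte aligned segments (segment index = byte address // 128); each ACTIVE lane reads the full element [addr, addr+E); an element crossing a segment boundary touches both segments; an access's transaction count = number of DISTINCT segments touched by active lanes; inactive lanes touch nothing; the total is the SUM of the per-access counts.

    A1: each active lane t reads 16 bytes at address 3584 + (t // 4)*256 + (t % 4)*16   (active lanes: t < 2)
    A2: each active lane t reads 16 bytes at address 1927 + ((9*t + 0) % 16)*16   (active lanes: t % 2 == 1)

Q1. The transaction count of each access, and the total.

A1: 1 transaction
A2: 3 transactions

Answer: 1,3; total 4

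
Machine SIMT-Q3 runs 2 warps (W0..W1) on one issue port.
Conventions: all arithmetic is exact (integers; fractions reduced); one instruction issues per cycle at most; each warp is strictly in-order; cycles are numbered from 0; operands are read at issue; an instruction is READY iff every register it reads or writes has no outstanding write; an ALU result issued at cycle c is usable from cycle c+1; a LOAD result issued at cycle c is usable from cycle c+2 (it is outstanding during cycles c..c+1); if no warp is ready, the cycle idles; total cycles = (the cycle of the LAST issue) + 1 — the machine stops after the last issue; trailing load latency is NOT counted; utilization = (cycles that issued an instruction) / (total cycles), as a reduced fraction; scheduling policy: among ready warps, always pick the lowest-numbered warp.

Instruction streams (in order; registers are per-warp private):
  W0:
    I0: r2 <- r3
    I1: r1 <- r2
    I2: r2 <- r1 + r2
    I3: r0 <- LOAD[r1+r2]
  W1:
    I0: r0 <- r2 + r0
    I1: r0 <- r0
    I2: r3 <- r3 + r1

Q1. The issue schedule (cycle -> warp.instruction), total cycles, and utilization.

cycle 0: W0.I0
cycle 1: W0.I1
cycle 2: W0.I2
cycle 3: W0.I3
cycle 4: W1.I0
cycle 5: W1.I1
cycle 6: W1.I2

Answer: 7 cycles, utilization 1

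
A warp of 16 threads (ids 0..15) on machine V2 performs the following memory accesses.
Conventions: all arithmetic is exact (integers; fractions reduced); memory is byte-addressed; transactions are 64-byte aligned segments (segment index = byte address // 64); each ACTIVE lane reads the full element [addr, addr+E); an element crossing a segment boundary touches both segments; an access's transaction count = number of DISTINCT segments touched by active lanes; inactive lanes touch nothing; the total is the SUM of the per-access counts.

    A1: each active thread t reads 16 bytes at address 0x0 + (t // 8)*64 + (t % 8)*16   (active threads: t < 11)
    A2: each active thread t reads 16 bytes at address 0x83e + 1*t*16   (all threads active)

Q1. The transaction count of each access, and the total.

A1: 2 transactions
A2: 5 transactions

Answer: 2,5; total 7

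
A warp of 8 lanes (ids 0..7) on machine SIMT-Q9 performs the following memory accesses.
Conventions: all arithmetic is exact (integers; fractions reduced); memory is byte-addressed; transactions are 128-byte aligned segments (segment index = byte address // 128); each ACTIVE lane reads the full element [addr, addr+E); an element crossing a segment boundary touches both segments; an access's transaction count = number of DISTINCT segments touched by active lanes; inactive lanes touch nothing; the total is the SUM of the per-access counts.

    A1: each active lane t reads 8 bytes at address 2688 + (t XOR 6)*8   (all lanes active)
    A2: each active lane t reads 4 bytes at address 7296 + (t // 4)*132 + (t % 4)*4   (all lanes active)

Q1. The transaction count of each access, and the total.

A1: 1 transaction
A2: 2 transactions

Answer: 1,2; total 3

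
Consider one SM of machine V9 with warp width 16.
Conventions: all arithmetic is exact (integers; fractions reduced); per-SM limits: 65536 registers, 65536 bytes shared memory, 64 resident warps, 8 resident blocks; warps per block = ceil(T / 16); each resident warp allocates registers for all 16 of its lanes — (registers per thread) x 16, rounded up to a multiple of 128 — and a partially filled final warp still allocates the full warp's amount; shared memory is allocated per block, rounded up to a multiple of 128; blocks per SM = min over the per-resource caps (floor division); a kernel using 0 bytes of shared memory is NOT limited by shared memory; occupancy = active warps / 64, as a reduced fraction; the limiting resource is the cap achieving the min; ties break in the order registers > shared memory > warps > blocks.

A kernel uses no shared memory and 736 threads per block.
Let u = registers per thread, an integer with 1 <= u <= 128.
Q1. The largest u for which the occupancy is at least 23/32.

Answer: u = 88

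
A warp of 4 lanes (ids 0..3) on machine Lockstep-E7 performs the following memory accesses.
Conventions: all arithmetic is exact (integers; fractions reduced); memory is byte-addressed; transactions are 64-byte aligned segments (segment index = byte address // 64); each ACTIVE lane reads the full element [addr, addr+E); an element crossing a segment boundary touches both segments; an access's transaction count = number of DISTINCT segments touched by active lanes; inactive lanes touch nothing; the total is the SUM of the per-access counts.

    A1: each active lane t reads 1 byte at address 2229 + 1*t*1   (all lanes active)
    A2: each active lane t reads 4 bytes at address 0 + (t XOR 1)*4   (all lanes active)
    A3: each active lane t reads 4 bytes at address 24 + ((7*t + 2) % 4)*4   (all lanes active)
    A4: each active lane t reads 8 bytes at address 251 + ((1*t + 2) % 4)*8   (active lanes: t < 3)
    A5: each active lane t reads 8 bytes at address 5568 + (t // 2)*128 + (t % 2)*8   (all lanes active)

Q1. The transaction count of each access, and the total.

A1: 1 transaction
A2: 1 transaction
A3: 1 transaction
A4: 2 transactions
A5: 2 transactions

Answer: 1,1,1,2,2; total 7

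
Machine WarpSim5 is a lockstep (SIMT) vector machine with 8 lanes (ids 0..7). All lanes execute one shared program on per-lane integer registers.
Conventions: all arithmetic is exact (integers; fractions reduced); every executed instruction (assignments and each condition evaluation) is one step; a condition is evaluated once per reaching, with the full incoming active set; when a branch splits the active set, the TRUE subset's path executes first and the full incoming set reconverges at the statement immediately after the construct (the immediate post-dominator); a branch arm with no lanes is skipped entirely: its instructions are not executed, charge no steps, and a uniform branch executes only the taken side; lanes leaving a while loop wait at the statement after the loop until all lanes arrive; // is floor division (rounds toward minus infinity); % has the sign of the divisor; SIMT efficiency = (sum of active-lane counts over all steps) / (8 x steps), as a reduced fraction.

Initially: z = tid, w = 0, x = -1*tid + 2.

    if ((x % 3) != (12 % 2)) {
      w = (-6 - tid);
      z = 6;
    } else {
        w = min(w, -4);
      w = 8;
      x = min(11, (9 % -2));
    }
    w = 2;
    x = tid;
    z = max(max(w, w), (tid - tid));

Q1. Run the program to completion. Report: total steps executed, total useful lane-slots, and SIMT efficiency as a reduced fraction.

Answer: 9 steps, 50 useful, 25/36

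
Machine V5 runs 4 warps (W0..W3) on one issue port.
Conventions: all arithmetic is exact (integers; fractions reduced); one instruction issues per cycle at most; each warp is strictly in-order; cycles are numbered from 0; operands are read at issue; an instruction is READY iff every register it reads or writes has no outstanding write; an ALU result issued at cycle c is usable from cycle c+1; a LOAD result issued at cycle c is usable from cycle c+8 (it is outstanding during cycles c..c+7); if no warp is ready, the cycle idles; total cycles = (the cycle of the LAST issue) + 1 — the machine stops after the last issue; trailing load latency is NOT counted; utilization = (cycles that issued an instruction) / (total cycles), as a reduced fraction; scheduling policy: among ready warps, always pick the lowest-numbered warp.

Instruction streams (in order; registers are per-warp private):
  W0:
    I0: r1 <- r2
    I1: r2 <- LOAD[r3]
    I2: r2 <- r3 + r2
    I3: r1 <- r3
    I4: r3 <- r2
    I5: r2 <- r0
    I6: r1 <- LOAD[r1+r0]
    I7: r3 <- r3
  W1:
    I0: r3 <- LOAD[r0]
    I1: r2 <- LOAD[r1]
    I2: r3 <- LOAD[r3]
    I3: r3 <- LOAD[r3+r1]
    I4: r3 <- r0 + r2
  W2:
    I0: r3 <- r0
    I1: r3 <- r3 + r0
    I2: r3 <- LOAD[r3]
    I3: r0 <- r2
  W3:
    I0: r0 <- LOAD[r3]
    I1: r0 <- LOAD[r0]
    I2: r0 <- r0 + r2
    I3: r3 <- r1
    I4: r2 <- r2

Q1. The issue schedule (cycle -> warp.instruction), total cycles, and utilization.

cycle 0: W0.I0
cycle 1: W0.I1
cycle 2: W1.I0
cycle 3: W1.I1
cycle 4: W2.I0
cycle 5: W2.I1
cycle 6: W2.I2
cycle 7: W2.I3
cycle 8: W3.I0
cycle 9: W0.I2
cycle 10: W0.I3
cycle 11: W0.I4
cycle 12: W0.I5
cycle 13: W0.I6
cycle 14: W0.I7
cycle 15: W1.I2
cycle 16: W3.I1
cycle 17: idle
cycle 18: idle
cycle 19: idle
cycle 20: idle
cycle 21: idle
cycle 22: idle
cycle 23: W1.I3
cycle 24: W3.I2
cycle 25: W3.I3
cycle 26: W3.I4
cycle 27: idle
cycle 28: idle
cycle 29: idle
cycle 30: idle
cycle 31: W1.I4

Answer: 32 cycles, utilization 11/16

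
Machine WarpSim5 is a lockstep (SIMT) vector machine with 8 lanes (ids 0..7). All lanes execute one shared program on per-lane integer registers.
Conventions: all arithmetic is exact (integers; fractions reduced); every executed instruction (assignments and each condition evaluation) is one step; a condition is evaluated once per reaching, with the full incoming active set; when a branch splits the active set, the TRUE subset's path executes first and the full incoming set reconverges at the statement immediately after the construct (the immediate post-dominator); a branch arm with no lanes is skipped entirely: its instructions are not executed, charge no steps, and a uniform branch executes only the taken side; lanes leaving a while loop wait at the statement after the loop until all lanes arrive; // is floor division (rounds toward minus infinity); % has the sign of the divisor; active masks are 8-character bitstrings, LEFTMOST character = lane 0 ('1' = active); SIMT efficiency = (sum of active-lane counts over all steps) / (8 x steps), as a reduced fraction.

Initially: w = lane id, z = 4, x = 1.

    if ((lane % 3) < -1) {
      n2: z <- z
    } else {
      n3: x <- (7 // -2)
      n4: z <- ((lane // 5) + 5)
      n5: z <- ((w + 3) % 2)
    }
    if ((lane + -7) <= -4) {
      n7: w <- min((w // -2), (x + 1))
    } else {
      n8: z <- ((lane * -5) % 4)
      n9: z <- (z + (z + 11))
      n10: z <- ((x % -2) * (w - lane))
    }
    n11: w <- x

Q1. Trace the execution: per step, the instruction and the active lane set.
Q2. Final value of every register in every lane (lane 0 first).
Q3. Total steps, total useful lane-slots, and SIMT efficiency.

step 0: eval ((lane % 3) < -1)       11111111
step 1: x <- (7 // -2)               11111111
step 2: z <- ((lane // 5) + 5)       11111111
step 3: z <- ((w + 3) % 2)           11111111
step 4: eval ((lane + -7) <= -4)     11111111
step 5: w <- min((w // -2), (x + 1)) 11110000
step 6: z <- ((lane * -5) % 4)       00001111
step 7: z <- (z + (z + 11))          00001111
step 8: z <- ((x % -2) * (w - lane)) 00001111
step 9: w <- x                       11111111

Answer: 10 steps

w: -4,-4,-4,-4,-4,-4,-4,-4
z: 1,0,1,0,0,0,0,0
x: -4,-4,-4,-4,-4,-4,-4,-4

steps = 10; useful = 64; efficiency = 64/80 = 4/5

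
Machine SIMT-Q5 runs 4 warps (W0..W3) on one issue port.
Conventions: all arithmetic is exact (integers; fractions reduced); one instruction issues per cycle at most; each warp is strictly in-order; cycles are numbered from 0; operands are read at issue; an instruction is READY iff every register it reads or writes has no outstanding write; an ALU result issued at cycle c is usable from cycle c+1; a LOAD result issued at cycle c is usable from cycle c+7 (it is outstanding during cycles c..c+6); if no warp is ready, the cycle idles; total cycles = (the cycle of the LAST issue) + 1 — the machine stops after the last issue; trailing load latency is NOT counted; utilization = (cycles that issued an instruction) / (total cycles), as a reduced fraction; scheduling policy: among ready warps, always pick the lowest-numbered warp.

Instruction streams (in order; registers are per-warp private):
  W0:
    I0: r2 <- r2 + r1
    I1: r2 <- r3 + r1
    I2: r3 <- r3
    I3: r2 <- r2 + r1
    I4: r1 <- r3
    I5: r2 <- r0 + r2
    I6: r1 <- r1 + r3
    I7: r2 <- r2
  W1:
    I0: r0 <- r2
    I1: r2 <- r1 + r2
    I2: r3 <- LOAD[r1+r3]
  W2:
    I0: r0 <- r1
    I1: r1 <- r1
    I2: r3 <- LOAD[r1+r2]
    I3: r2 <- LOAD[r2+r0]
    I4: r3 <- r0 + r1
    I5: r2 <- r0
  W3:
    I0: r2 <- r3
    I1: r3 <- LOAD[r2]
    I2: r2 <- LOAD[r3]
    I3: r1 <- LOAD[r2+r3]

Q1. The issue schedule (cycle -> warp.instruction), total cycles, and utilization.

cycle 0: W0.I0
cycle 1: W0.I1
cycle 2: W0.I2
cycle 3: W0.I3
cycle 4: W0.I4
cycle 5: W0.I5
cycle 6: W0.I6
cycle 7: W0.I7
cycle 8: W1.I0
cycle 9: W1.I1
cycle 10: W1.I2
cycle 11: W2.I0
cycle 12: W2.I1
cycle 13: W2.I2
cycle 14: W2.I3
cycle 15: W3.I0
cycle 16: W3.I1
cycle 17: idle
cycle 18: idle
cycle 19: idle
cycle 20: W2.I4
cycle 21: W2.I5
cycle 22: idle
cycle 23: W3.I2
cycle 24: idle
cycle 25: idle
cycle 26: idle
cycle 27: idle
cycle 28: idle
cycle 29: idle
cycle 30: W3.I3

Answer: 31 cycles, utilization 21/31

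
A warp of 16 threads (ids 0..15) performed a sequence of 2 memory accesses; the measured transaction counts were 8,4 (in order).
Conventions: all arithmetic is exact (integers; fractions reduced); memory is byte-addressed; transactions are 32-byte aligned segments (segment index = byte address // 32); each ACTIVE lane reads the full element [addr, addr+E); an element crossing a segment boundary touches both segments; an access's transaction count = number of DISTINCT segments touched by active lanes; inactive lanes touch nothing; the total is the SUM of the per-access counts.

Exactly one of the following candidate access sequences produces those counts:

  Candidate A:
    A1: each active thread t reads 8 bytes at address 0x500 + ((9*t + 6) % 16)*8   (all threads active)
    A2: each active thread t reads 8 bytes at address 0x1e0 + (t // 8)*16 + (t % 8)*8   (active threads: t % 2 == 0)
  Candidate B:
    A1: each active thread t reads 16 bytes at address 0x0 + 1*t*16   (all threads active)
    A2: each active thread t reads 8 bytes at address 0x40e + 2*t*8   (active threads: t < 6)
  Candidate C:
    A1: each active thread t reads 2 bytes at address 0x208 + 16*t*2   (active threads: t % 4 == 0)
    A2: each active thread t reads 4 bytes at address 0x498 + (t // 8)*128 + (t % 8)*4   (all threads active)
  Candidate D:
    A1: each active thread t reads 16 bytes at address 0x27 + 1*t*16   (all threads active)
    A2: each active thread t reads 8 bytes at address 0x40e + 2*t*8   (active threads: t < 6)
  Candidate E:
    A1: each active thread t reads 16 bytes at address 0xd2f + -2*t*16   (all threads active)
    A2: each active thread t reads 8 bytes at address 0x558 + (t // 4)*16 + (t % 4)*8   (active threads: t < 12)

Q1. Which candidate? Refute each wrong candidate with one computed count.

A: A1 gives 4 transactions, not 8
C: A1 gives 4 transactions, not 8
D: A1 gives 9 transactions, not 8
E: A1 gives 16 transactions, not 8
B: all counts match (8,4)

Answer: B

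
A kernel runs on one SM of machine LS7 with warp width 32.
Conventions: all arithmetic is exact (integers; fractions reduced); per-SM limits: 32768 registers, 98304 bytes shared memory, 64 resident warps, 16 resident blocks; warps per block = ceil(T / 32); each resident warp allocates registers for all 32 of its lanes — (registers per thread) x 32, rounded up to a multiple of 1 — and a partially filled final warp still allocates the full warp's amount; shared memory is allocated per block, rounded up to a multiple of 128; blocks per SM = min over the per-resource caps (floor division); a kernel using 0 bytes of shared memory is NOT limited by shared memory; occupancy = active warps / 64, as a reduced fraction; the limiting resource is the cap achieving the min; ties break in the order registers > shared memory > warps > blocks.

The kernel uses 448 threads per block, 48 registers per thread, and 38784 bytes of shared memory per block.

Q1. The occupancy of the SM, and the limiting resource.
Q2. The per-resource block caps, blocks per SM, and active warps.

Answer: occupancy 7/32, limited by registers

registers: 1 block
shared memory: 2 blocks
warps: 4 blocks
blocks: 16 blocks

Answer: 1 block, 14 active warps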